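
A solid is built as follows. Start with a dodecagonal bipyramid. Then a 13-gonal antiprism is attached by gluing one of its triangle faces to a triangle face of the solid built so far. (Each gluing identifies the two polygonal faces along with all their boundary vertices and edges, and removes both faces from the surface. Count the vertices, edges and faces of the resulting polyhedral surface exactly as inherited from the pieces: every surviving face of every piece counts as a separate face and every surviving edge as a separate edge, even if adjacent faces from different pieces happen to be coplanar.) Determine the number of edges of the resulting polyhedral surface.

A dodecagonal bipyramid: V=14, E=36, F=24.
Attach a 13-gonal antiprism (V=26, E=52, F=28) along a 3-gon: merge 3 vertices and 3 edges, delete both glued faces → V=37, E=85, F=50.
Check: V − E + F = 37 − 85 + 50 = 2.

85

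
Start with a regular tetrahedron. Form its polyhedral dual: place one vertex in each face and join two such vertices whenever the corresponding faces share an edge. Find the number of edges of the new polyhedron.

The base solid has V = 4, E = 6, F = 4.
The dual swaps V and F and preserves E: V′ = F = 4, E′ = E = 6, F′ = V = 4.

6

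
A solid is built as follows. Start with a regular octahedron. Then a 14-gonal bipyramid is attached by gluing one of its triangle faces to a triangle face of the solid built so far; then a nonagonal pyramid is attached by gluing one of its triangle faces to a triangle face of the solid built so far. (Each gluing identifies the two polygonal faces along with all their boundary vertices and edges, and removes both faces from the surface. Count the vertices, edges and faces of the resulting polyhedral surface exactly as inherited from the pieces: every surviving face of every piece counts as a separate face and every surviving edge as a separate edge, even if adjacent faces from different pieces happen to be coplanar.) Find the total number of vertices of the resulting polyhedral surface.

A regular octahedron: V=6, E=12, F=8.
Attach a 14-gonal bipyramid (V=16, E=42, F=28) along a 3-gon: merge 3 vertices and 3 edges, delete both glued faces → V=19, E=51, F=34.
Attach a nonagonal pyramid (V=10, E=18, F=10) along a 3-gon: merge 3 vertices and 3 edges, delete both glued faces → V=26, E=66, F=42.
Check: V − E + F = 26 − 66 + 42 = 2.

26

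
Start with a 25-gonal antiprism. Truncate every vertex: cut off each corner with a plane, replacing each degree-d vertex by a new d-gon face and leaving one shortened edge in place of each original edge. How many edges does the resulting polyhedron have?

The base solid has V = 50, E = 100, F = 52.
Truncation replaces each original edge-end by a new vertex, so V′ = 2E = 200.
Each original edge survives, and each old vertex of degree d contributes d new edges; summing degrees gives Σd = 2E, so E′ = E + 2E = 3E = 300.
Each original face survives and each original vertex becomes one new face: F′ = F + V = 102.

300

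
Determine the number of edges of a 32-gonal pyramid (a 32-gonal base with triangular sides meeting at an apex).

64

A pyramid on an n-gon base has one n-gon and n triangles: V = 32 + 1 = 33, E = 2·32 = 64, F = 32 + 1 = 33.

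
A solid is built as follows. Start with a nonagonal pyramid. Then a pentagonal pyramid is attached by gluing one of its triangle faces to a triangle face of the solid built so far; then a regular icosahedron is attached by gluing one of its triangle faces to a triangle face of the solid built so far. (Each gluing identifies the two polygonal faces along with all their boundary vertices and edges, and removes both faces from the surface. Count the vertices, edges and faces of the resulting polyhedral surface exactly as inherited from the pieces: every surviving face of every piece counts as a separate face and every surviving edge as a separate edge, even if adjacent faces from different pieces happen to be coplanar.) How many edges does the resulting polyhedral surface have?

52

A nonagonal pyramid: V=10, E=18, F=10.
Attach a pentagonal pyramid (V=6, E=10, F=6) along a 3-gon: merge 3 vertices and 3 edges, delete both glued faces → V=13, E=25, F=14.
Attach a regular icosahedron (V=12, E=30, F=20) along a 3-gon: merge 3 vertices and 3 edges, delete both glued faces → V=22, E=52, F=32.
Check: V − E + F = 22 − 52 + 32 = 2.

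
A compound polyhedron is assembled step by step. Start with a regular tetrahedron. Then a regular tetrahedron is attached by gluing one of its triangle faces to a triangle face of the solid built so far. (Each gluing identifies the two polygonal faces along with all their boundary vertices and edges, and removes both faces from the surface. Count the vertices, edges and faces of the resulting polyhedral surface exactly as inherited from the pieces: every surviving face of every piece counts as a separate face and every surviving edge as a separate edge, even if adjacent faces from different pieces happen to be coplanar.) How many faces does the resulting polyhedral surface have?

A regular tetrahedron: V=4, E=6, F=4.
Attach a regular tetrahedron (V=4, E=6, F=4) along a 3-gon: merge 3 vertices and 3 edges, delete both glued faces → V=5, E=9, F=6.
Check: V − E + F = 5 − 9 + 6 = 2.

6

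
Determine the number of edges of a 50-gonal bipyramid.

A bipyramid over an n-gon has 2n triangular faces and n + 2 vertices: V = 50 + 2 = 52, E = 3·50 = 150, F = 2·50 = 100.
Check: V − E + F = 52 − 150 + 100 = 2.

150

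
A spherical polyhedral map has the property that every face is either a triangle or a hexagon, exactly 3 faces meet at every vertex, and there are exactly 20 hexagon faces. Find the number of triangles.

Let x be the number of triangles; then F = 20 + x.
Edge–face incidences: 2E = 6·20 + 3·x = 120 + 3x.
Every vertex has degree 3, so 3V = 2E.
Euler: V − E + F = 2 ⇒ (2E)/3 − E + (20 + x) = 2.
Multiply by 6: 2·(2E) − 3·(2E) + 6·(20 + x) = 12, i.e. 120 + 6x − (120 + 3x) = 12.
Collecting terms: 3x = 12, so x = 4.
Then 2E = 120 + 3·4 = 132, so E = 66, V = 2E/3 = 44, F = 20 + 4 = 24.

4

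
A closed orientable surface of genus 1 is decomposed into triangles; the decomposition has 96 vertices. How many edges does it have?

χ = 2 − 2·1 = 0, and every face is a triangle so 3F = 2E.
V − E + F = 0 with E = 3F/2 gives 96 − (3/2 − 1)·F = 0, so F = 192 and E = 288.

288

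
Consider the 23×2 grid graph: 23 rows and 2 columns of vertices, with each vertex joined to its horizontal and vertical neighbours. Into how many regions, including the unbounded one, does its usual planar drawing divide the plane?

The grid has V = 23·2 = 46 vertices and E = 23·1 + 2·22 = 67 edges.
F = 2 − V + E = 2 − 46 + 67 = 23.

23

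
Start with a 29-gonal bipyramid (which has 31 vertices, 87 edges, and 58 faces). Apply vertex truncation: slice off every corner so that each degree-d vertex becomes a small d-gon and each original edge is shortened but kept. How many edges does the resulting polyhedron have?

261

Truncation replaces each original edge-end by a new vertex, so V′ = 2E = 174.
Each original edge survives, and each old vertex of degree d contributes d new edges; summing degrees gives Σd = 2E, so E′ = E + 2E = 3E = 261.
Each original face survives and each original vertex becomes one new face: F′ = F + V = 89.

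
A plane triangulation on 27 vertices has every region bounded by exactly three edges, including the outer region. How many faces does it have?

50

In a plane triangulation 3F = 2E and V − E + F = 2, so F = 2V − 4 = 2·27 − 4 = 50.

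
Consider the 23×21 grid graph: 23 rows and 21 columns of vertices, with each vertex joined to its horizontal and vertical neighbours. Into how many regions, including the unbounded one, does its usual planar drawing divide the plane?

The grid has V = 23·21 = 483 vertices and E = 23·20 + 21·22 = 922 edges.
F = 2 − V + E = 2 − 483 + 922 = 441.

441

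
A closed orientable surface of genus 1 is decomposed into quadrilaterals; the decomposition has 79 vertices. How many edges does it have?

158

χ = 2 − 2·1 = 0, and every face is a square so 4F = 2E.
V − E + F = 0 with E = 4F/2 gives 79 − (4/2 − 1)·F = 0, so F = 79 and E = 158.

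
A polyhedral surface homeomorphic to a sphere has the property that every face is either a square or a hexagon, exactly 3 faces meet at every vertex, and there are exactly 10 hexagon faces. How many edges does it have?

Let x be the number of squares; then F = 10 + x.
Edge–face incidences: 2E = 6·10 + 4·x = 60 + 4x.
Every vertex has degree 3, so 3V = 2E.
Euler: V − E + F = 2 ⇒ (2E)/3 − E + (10 + x) = 2.
Multiply by 6: 2·(2E) − 3·(2E) + 6·(10 + x) = 12, i.e. 60 + 6x − (60 + 4x) = 12.
Collecting terms: 2x = 12, so x = 6.
Then 2E = 60 + 4·6 = 84, so E = 42, V = 2E/3 = 28, F = 10 + 6 = 16.

42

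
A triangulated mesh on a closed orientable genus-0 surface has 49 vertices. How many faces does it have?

94

χ = 2 − 2·0 = 2, and every face is a triangle so 3F = 2E.
V − E + F = 2 with E = 3F/2 gives 49 − (3/2 − 1)·F = 2, so F = 94 and E = 141.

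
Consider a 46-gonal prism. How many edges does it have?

A prism on an n-gon has two n-gon bases and n rectangular sides: V = 2·46 = 92, E = 3·46 = 138, F = 46 + 2 = 48.

138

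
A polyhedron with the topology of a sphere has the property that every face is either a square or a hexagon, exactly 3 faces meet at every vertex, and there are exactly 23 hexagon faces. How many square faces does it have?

6

Let x be the number of squares; then F = 23 + x.
Edge–face incidences: 2E = 6·23 + 4·x = 138 + 4x.
Every vertex has degree 3, so 3V = 2E.
Euler: V − E + F = 2 ⇒ (2E)/3 − E + (23 + x) = 2.
Multiply by 6: 2·(2E) − 3·(2E) + 6·(23 + x) = 12, i.e. 138 + 6x − (138 + 4x) = 12.
Collecting terms: 2x = 12, so x = 6.
Then 2E = 138 + 4·6 = 162, so E = 81, V = 2E/3 = 54, F = 23 + 6 = 29.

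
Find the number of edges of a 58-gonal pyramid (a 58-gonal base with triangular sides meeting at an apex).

116

A pyramid on an n-gon base has one n-gon and n triangles: V = 58 + 1 = 59, E = 2·58 = 116, F = 58 + 1 = 59.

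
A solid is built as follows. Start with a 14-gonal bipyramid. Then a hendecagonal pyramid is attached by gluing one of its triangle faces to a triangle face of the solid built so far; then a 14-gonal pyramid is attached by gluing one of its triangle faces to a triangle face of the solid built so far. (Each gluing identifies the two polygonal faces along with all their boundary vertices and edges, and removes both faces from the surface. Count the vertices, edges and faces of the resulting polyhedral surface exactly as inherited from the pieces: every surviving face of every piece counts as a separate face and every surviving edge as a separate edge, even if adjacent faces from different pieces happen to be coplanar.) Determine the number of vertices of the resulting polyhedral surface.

A 14-gonal bipyramid: V=16, E=42, F=28.
Attach a hendecagonal pyramid (V=12, E=22, F=12) along a 3-gon: merge 3 vertices and 3 edges, delete both glued faces → V=25, E=61, F=38.
Attach a 14-gonal pyramid (V=15, E=28, F=15) along a 3-gon: merge 3 vertices and 3 edges, delete both glued faces → V=37, E=86, F=51.
Check: V − E + F = 37 − 86 + 51 = 2.

37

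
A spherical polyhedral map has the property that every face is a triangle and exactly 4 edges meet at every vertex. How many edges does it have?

Each face has 3 edges and each edge borders two faces, so 2E = 3F.
Each vertex has degree 4, so 4V = 2E and hence V = 3F/4.
Euler: V − E + F = 2 ⇒ (3F/4) − (3F/2) + F = 2.
Multiply by 8: (6 − 12 + 8)F = 16, i.e. 2F = 16.
So F = 8, E = 3·8/2 = 12, V = 3·8/4 = 6.

12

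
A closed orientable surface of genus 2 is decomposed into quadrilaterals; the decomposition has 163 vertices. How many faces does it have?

χ = 2 − 2·2 = -2, and every face is a square so 4F = 2E.
V − E + F = -2 with E = 4F/2 gives 163 − (4/2 − 1)·F = -2, so F = 165 and E = 330.

165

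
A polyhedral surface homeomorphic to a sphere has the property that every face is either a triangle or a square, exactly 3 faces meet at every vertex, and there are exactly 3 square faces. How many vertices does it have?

Let x be the number of triangles; then F = 3 + x.
Edge–face incidences: 2E = 4·3 + 3·x = 12 + 3x.
Every vertex has degree 3, so 3V = 2E.
Euler: V − E + F = 2 ⇒ (2E)/3 − E + (3 + x) = 2.
Multiply by 6: 2·(2E) − 3·(2E) + 6·(3 + x) = 12, i.e. 18 + 6x − (12 + 3x) = 12.
Collecting terms: 3x + 6 = 12, so 3x = 6, so x = 2.
Then 2E = 12 + 3·2 = 18, so E = 9, V = 2E/3 = 6, F = 3 + 2 = 5.

6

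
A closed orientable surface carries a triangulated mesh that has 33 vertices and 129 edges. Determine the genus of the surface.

Every face is a triangle and each edge borders two faces, so 3F = 2·129, giving F = 86.
χ = V − E + F = 33 − 129 + 86 = -10.
For a closed orientable surface χ = 2 − 2g, so g = (2 − (-10))/2 = 6.

6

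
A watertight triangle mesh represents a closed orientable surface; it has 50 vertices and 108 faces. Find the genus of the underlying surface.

3

Every face is a triangle, so 2E = 3·108 = 324, giving E = 162.
χ = V − E + F = 50 − 162 + 108 = -4.
For a closed orientable surface χ = 2 − 2g, so g = (2 − (-4))/2 = 3.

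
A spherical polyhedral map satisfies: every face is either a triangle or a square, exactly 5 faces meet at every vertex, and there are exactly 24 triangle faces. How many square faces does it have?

Let x be the number of squares; then F = 24 + x.
Edge–face incidences: 2E = 3·24 + 4·x = 72 + 4x.
Every vertex has degree 5, so 5V = 2E.
Euler: V − E + F = 2 ⇒ (2E)/5 − E + (24 + x) = 2.
Multiply by 10: 2·(2E) − 5·(2E) + 10·(24 + x) = 20, i.e. 240 + 10x − 3·(72 + 4x) = 20.
Collecting terms: −2x + 24 = 20, so −2x = −4, so x = 2.
Then 2E = 72 + 4·2 = 80, so E = 40, V = 2E/5 = 16, F = 24 + 2 = 26.

2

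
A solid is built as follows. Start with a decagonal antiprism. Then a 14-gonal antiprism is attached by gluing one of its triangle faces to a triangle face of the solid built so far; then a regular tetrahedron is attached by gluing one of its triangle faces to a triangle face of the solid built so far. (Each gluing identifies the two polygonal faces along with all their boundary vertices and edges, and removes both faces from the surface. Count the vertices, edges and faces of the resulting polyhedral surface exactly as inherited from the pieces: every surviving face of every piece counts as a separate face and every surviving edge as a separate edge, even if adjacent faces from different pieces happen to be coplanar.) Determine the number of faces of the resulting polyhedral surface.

52

A decagonal antiprism: V=20, E=40, F=22.
Attach a 14-gonal antiprism (V=28, E=56, F=30) along a 3-gon: merge 3 vertices and 3 edges, delete both glued faces → V=45, E=93, F=50.
Attach a regular tetrahedron (V=4, E=6, F=4) along a 3-gon: merge 3 vertices and 3 edges, delete both glued faces → V=46, E=96, F=52.
Check: V − E + F = 46 − 96 + 52 = 2.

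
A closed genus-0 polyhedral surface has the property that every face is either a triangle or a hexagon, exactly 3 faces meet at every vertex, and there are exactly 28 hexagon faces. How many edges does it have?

90

Let x be the number of triangles; then F = 28 + x.
Edge–face incidences: 2E = 6·28 + 3·x = 168 + 3x.
Every vertex has degree 3, so 3V = 2E.
Euler: V − E + F = 2 ⇒ (2E)/3 − E + (28 + x) = 2.
Multiply by 6: 2·(2E) − 3·(2E) + 6·(28 + x) = 12, i.e. 168 + 6x − (168 + 3x) = 12.
Collecting terms: 3x = 12, so x = 4.
Then 2E = 168 + 3·4 = 180, so E = 90, V = 2E/3 = 60, F = 28 + 4 = 32.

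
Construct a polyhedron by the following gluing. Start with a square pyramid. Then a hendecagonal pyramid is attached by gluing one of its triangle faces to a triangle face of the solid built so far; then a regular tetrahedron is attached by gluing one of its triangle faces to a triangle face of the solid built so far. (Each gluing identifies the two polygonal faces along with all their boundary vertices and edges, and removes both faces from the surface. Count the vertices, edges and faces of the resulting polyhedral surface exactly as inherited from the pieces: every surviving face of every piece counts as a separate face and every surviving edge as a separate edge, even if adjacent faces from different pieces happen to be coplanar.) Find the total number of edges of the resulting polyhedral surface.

A square pyramid: V=5, E=8, F=5.
Attach a hendecagonal pyramid (V=12, E=22, F=12) along a 3-gon: merge 3 vertices and 3 edges, delete both glued faces → V=14, E=27, F=15.
Attach a regular tetrahedron (V=4, E=6, F=4) along a 3-gon: merge 3 vertices and 3 edges, delete both glued faces → V=15, E=30, F=17.
Check: V − E + F = 15 − 30 + 17 = 2.

30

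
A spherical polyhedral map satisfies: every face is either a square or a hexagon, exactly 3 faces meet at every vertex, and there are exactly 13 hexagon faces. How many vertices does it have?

Let x be the number of squares; then F = 13 + x.
Edge–face incidences: 2E = 6·13 + 4·x = 78 + 4x.
Every vertex has degree 3, so 3V = 2E.
Euler: V − E + F = 2 ⇒ (2E)/3 − E + (13 + x) = 2.
Multiply by 6: 2·(2E) − 3·(2E) + 6·(13 + x) = 12, i.e. 78 + 6x − (78 + 4x) = 12.
Collecting terms: 2x = 12, so x = 6.
Then 2E = 78 + 4·6 = 102, so E = 51, V = 2E/3 = 34, F = 13 + 6 = 19.

34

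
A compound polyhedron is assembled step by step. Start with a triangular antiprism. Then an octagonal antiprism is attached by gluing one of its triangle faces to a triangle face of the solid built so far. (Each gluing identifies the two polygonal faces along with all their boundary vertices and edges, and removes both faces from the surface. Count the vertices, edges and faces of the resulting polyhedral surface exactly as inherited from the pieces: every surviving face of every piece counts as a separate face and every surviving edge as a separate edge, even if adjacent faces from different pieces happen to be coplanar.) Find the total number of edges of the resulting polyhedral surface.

41

A triangular antiprism: V=6, E=12, F=8.
Attach an octagonal antiprism (V=16, E=32, F=18) along a 3-gon: merge 3 vertices and 3 edges, delete both glued faces → V=19, E=41, F=24.
Check: V − E + F = 19 − 41 + 24 = 2.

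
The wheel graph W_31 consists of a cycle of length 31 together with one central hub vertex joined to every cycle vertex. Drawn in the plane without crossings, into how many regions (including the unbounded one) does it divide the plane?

32

W_31 has V = 31 + 1 = 32 vertices and E = 2·31 = 62 edges.
By Euler's formula F = 2 − V + E = 2 − 32 + 62 = 32.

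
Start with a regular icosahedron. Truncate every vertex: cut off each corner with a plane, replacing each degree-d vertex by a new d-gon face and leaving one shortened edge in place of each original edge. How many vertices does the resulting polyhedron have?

60

The base solid has V = 12, E = 30, F = 20.
Truncation replaces each original edge-end by a new vertex, so V′ = 2E = 60.
Each original edge survives, and each old vertex of degree d contributes d new edges; summing degrees gives Σd = 2E, so E′ = E + 2E = 3E = 90.
Each original face survives and each original vertex becomes one new face: F′ = F + V = 32.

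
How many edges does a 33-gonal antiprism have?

An antiprism on an n-gon has two n-gon caps and 2n triangles: V = 2·33 = 66, E = 4·33 = 132, F = 2·33 + 2 = 68.

132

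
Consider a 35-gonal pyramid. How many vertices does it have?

A pyramid on an n-gon base has one n-gon and n triangles: V = 35 + 1 = 36, E = 2·35 = 70, F = 35 + 1 = 36.

36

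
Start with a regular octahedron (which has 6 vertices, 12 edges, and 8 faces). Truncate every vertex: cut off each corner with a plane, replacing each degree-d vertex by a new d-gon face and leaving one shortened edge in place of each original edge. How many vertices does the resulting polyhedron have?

Truncation replaces each original edge-end by a new vertex, so V′ = 2E = 24.
Each original edge survives, and each old vertex of degree d contributes d new edges; summing degrees gives Σd = 2E, so E′ = E + 2E = 3E = 36.
Each original face survives and each original vertex becomes one new face: F′ = F + V = 14.

24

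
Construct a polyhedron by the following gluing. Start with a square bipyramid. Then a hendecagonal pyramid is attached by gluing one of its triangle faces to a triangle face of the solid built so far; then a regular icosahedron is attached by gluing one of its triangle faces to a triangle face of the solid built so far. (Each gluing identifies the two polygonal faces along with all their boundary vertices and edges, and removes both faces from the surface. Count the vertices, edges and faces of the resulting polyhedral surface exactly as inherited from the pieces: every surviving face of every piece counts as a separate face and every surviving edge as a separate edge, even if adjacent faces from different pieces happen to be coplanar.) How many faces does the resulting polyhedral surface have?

A square bipyramid: V=6, E=12, F=8.
Attach a hendecagonal pyramid (V=12, E=22, F=12) along a 3-gon: merge 3 vertices and 3 edges, delete both glued faces → V=15, E=31, F=18.
Attach a regular icosahedron (V=12, E=30, F=20) along a 3-gon: merge 3 vertices and 3 edges, delete both glued faces → V=24, E=58, F=36.
Check: V − E + F = 24 − 58 + 36 = 2.

36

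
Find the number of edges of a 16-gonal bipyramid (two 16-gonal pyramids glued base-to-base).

A bipyramid over an n-gon has 2n triangular faces and n + 2 vertices: V = 16 + 2 = 18, E = 3·16 = 48, F = 2·16 = 32.

48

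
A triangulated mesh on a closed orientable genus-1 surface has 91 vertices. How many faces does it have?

182

χ = 2 − 2·1 = 0, and every face is a triangle so 3F = 2E.
V − E + F = 0 with E = 3F/2 gives 91 − (3/2 − 1)·F = 0, so F = 182 and E = 273.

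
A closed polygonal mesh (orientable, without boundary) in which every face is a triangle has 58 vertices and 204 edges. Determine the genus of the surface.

Every face is a triangle and each edge borders two faces, so 3F = 2·204, giving F = 136.
χ = V − E + F = 58 − 204 + 136 = -10.
For a closed orientable surface χ = 2 − 2g, so g = (2 − (-10))/2 = 6.

6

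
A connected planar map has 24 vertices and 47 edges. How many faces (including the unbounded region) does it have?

25

Euler's formula for a connected plane graph: V − E + F = 2, so F = 2 − 24 + 47 = 25.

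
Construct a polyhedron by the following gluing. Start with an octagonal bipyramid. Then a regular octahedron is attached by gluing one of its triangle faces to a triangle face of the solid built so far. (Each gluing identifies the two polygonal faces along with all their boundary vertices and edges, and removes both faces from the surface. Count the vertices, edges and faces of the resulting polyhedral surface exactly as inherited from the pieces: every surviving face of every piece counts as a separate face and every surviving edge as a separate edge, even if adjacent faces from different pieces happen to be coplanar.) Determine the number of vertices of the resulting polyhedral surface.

An octagonal bipyramid: V=10, E=24, F=16.
Attach a regular octahedron (V=6, E=12, F=8) along a 3-gon: merge 3 vertices and 3 edges, delete both glued faces → V=13, E=33, F=22.
Check: V − E + F = 13 − 33 + 22 = 2.

13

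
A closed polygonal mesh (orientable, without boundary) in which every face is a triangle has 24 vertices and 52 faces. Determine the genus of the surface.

Every face is a triangle, so 2E = 3·52 = 156, giving E = 78.
χ = V − E + F = 24 − 78 + 52 = -2.
For a closed orientable surface χ = 2 − 2g, so g = (2 − (-2))/2 = 2.

2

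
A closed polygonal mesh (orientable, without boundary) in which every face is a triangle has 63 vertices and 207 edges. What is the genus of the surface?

Every face is a triangle and each edge borders two faces, so 3F = 2·207, giving F = 138.
χ = V − E + F = 63 − 207 + 138 = -6.
For a closed orientable surface χ = 2 − 2g, so g = (2 − (-6))/2 = 4.

4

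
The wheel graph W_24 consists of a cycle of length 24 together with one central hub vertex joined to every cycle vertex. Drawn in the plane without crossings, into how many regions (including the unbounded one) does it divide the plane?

W_24 has V = 24 + 1 = 25 vertices and E = 2·24 = 48 edges.
By Euler's formula F = 2 − V + E = 2 − 25 + 48 = 25.

25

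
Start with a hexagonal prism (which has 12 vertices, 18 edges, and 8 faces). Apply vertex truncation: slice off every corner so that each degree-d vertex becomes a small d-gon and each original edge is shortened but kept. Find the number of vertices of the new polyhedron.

Truncation replaces each original edge-end by a new vertex, so V′ = 2E = 36.
Each original edge survives, and each old vertex of degree d contributes d new edges; summing degrees gives Σd = 2E, so E′ = E + 2E = 3E = 54.
Each original face survives and each original vertex becomes one new face: F′ = F + V = 20.

36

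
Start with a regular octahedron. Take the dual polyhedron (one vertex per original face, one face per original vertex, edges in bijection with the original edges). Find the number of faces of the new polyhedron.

The base solid has V = 6, E = 12, F = 8.
The dual swaps V and F and preserves E: V′ = F = 8, E′ = E = 12, F′ = V = 6.

6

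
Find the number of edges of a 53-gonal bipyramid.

159

A bipyramid over an n-gon has 2n triangular faces and n + 2 vertices: V = 53 + 2 = 55, E = 3·53 = 159, F = 2·53 = 106.
Check: V − E + F = 55 − 159 + 106 = 2.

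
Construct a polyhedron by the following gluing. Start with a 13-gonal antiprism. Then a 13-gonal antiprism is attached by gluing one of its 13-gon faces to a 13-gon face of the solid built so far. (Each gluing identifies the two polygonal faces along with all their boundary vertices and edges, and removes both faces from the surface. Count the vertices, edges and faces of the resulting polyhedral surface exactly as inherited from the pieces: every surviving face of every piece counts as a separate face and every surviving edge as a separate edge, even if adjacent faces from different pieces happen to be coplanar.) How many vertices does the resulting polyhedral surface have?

A 13-gonal antiprism: V=26, E=52, F=28.
Attach a 13-gonal antiprism (V=26, E=52, F=28) along a 13-gon: merge 13 vertices and 13 edges, delete both glued faces → V=39, E=91, F=54.
Check: V − E + F = 39 − 91 + 54 = 2.

39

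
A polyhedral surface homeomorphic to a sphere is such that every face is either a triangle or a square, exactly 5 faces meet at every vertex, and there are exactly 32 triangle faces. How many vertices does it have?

24

Let x be the number of squares; then F = 32 + x.
Edge–face incidences: 2E = 3·32 + 4·x = 96 + 4x.
Every vertex has degree 5, so 5V = 2E.
Euler: V − E + F = 2 ⇒ (2E)/5 − E + (32 + x) = 2.
Multiply by 10: 2·(2E) − 5·(2E) + 10·(32 + x) = 20, i.e. 320 + 10x − 3·(96 + 4x) = 20.
Collecting terms: −2x + 32 = 20, so −2x = −12, so x = 6.
Then 2E = 96 + 4·6 = 120, so E = 60, V = 2E/5 = 24, F = 32 + 6 = 38.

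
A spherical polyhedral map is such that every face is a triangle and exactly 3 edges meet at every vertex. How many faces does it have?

Each face has 3 edges and each edge borders two faces, so 2E = 3F.
Each vertex has degree 3, so 3V = 2E and hence V = 3F/3.
Euler: V − E + F = 2 ⇒ (3F/3) − (3F/2) + F = 2.
Multiply by 6: (6 − 9 + 6)F = 12, i.e. 3F = 12.
So F = 4, E = 3·4/2 = 6, V = 3·4/3 = 4.

4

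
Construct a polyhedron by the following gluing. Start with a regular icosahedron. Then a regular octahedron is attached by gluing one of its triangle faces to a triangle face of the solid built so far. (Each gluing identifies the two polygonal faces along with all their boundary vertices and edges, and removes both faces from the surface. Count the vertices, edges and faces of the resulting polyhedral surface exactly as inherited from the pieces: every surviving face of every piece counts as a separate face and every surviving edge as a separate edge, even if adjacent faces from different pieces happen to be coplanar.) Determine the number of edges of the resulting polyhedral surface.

A regular icosahedron: V=12, E=30, F=20.
Attach a regular octahedron (V=6, E=12, F=8) along a 3-gon: merge 3 vertices and 3 edges, delete both glued faces → V=15, E=39, F=26.
Check: V − E + F = 15 − 39 + 26 = 2.

39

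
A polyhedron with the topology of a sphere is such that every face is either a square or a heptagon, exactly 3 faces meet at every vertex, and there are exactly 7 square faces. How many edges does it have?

21

Let x be the number of heptagons; then F = 7 + x.
Edge–face incidences: 2E = 4·7 + 7·x = 28 + 7x.
Every vertex has degree 3, so 3V = 2E.
Euler: V − E + F = 2 ⇒ (2E)/3 − E + (7 + x) = 2.
Multiply by 6: 2·(2E) − 3·(2E) + 6·(7 + x) = 12, i.e. 42 + 6x − (28 + 7x) = 12.
Collecting terms: −x + 14 = 12, so −x = −2, so x = 2.
Then 2E = 28 + 7·2 = 42, so E = 21, V = 2E/3 = 14, F = 7 + 2 = 9.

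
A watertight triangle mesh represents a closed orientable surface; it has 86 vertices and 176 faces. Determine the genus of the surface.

Every face is a triangle, so 2E = 3·176 = 528, giving E = 264.
χ = V − E + F = 86 − 264 + 176 = -2.
For a closed orientable surface χ = 2 − 2g, so g = (2 − (-2))/2 = 2.

2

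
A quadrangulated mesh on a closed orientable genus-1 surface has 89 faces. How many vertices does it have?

89

χ = 2 − 2·1 = 0, and every face is a square so 4F = 2E.
E = 4·89/2 = 178. Then V = 0 + E − F = 0 + 178 − 89 = 89.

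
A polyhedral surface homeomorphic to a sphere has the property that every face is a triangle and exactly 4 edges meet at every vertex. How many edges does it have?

12

Each face has 3 edges and each edge borders two faces, so 2E = 3F.
Each vertex has degree 4, so 4V = 2E and hence V = 3F/4.
Euler: V − E + F = 2 ⇒ (3F/4) − (3F/2) + F = 2.
Multiply by 8: (6 − 12 + 8)F = 16, i.e. 2F = 16.
So F = 8, E = 3·8/2 = 12, V = 3·8/4 = 6.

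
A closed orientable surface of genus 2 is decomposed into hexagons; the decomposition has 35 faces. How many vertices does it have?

68

χ = 2 − 2·2 = -2, and every face is a hexagon so 6F = 2E.
E = 6·35/2 = 105. Then V = -2 + E − F = -2 + 105 − 35 = 68.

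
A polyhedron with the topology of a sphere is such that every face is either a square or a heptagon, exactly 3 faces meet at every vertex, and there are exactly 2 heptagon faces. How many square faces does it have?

Let x be the number of squares; then F = 2 + x.
Edge–face incidences: 2E = 7·2 + 4·x = 14 + 4x.
Every vertex has degree 3, so 3V = 2E.
Euler: V − E + F = 2 ⇒ (2E)/3 − E + (2 + x) = 2.
Multiply by 6: 2·(2E) − 3·(2E) + 6·(2 + x) = 12, i.e. 12 + 6x − (14 + 4x) = 12.
Collecting terms: 2x − 2 = 12, so 2x = 14, so x = 7.
Then 2E = 14 + 4·7 = 42, so E = 21, V = 2E/3 = 14, F = 2 + 7 = 9.

7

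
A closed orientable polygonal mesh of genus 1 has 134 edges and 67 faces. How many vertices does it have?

67

For a closed orientable surface of genus 1, χ = 2 − 2·1 = 0.
V = 0 + E − F = 0 + 134 − 67 = 67.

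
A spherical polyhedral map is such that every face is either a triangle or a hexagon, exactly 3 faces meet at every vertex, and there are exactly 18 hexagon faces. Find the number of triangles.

Let x be the number of triangles; then F = 18 + x.
Edge–face incidences: 2E = 6·18 + 3·x = 108 + 3x.
Every vertex has degree 3, so 3V = 2E.
Euler: V − E + F = 2 ⇒ (2E)/3 − E + (18 + x) = 2.
Multiply by 6: 2·(2E) − 3·(2E) + 6·(18 + x) = 12, i.e. 108 + 6x − (108 + 3x) = 12.
Collecting terms: 3x = 12, so x = 4.
Then 2E = 108 + 3·4 = 120, so E = 60, V = 2E/3 = 40, F = 18 + 4 = 22.

4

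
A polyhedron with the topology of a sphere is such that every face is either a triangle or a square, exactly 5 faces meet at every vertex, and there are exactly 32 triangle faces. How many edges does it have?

60

Let x be the number of squares; then F = 32 + x.
Edge–face incidences: 2E = 3·32 + 4·x = 96 + 4x.
Every vertex has degree 5, so 5V = 2E.
Euler: V − E + F = 2 ⇒ (2E)/5 − E + (32 + x) = 2.
Multiply by 10: 2·(2E) − 5·(2E) + 10·(32 + x) = 20, i.e. 320 + 10x − 3·(96 + 4x) = 20.
Collecting terms: −2x + 32 = 20, so −2x = −12, so x = 6.
Then 2E = 96 + 4·6 = 120, so E = 60, V = 2E/5 = 24, F = 32 + 6 = 38.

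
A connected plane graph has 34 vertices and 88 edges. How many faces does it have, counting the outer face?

56

Euler's formula for a connected plane graph: V − E + F = 2, so F = 2 − 34 + 88 = 56.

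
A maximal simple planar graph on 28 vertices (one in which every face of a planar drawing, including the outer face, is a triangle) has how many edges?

78

In a plane triangulation 3F = 2E and V − E + F = 2, so E = 3V − 6 = 3·28 − 6 = 78.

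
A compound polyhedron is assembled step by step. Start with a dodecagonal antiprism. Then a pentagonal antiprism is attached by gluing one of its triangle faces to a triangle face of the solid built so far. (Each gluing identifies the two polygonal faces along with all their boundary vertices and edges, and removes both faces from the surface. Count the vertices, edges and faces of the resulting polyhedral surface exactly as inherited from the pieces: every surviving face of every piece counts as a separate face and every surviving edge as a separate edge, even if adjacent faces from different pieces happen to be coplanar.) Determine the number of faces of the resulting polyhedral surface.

A dodecagonal antiprism: V=24, E=48, F=26.
Attach a pentagonal antiprism (V=10, E=20, F=12) along a 3-gon: merge 3 vertices and 3 edges, delete both glued faces → V=31, E=65, F=36.
Check: V − E + F = 31 − 65 + 36 = 2.

36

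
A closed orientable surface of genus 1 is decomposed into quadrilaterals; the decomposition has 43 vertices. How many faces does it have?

χ = 2 − 2·1 = 0, and every face is a square so 4F = 2E.
V − E + F = 0 with E = 4F/2 gives 43 − (4/2 − 1)·F = 0, so F = 43 and E = 86.

43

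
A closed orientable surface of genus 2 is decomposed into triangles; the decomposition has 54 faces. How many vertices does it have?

χ = 2 − 2·2 = -2, and every face is a triangle so 3F = 2E.
E = 3·54/2 = 81. Then V = -2 + E − F = -2 + 81 − 54 = 25.

25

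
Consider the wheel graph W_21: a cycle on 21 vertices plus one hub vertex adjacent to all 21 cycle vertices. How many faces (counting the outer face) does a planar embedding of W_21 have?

22

W_21 has V = 21 + 1 = 22 vertices and E = 2·21 = 42 edges.
By Euler's formula F = 2 − V + E = 2 − 22 + 42 = 22.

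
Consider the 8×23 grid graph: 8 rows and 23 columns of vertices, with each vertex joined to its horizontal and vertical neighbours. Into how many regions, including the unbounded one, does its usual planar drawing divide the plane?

The grid has V = 8·23 = 184 vertices and E = 8·22 + 23·7 = 337 edges.
F = 2 − V + E = 2 − 184 + 337 = 155.

155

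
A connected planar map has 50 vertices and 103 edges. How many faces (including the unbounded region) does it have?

Euler's formula for a connected plane graph: V − E + F = 2, so F = 2 − 50 + 103 = 55.

55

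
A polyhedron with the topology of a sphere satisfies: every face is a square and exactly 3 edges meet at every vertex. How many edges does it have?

12

Each face has 4 edges and each edge borders two faces, so 2E = 4F.
Each vertex has degree 3, so 3V = 2E and hence V = 4F/3.
Euler: V − E + F = 2 ⇒ (4F/3) − (4F/2) + F = 2.
Multiply by 6: (8 − 12 + 6)F = 12, i.e. 2F = 12.
So F = 6, E = 4·6/2 = 12, V = 4·6/3 = 8.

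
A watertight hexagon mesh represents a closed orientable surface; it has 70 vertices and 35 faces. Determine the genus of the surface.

Every face is a hexagon, so 2E = 6·35 = 210, giving E = 105.
χ = V − E + F = 70 − 105 + 35 = 0.
For a closed orientable surface χ = 2 − 2g, so g = (2 − (0))/2 = 1.

1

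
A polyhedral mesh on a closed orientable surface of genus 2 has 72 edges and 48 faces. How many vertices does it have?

For a closed orientable surface of genus 2, χ = 2 − 2·2 = -2.
V = -2 + E − F = -2 + 72 − 48 = 22.

22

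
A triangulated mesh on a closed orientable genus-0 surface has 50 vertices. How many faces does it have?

96

χ = 2 − 2·0 = 2, and every face is a triangle so 3F = 2E.
V − E + F = 2 with E = 3F/2 gives 50 − (3/2 − 1)·F = 2, so F = 96 and E = 144.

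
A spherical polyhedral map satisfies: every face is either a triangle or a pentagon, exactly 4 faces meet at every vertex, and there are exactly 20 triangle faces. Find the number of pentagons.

12

Let x be the number of pentagons; then F = 20 + x.
Edge–face incidences: 2E = 3·20 + 5·x = 60 + 5x.
Every vertex has degree 4, so 4V = 2E.
Euler: V − E + F = 2 ⇒ (2E)/4 − E + (20 + x) = 2.
Multiply by 8: 2·(2E) − 4·(2E) + 8·(20 + x) = 16, i.e. 160 + 8x − 2·(60 + 5x) = 16.
Collecting terms: −2x + 40 = 16, so −2x = −24, so x = 12.
Then 2E = 60 + 5·12 = 120, so E = 60, V = 2E/4 = 30, F = 20 + 12 = 32.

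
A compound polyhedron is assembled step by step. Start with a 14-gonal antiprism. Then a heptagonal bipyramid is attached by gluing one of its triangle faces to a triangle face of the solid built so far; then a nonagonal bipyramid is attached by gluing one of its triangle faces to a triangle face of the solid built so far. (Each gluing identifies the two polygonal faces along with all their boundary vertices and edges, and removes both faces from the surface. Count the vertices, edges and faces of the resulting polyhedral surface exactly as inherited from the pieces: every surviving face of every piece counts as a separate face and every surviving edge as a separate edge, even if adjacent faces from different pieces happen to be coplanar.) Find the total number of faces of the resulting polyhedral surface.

A 14-gonal antiprism: V=28, E=56, F=30.
Attach a heptagonal bipyramid (V=9, E=21, F=14) along a 3-gon: merge 3 vertices and 3 edges, delete both glued faces → V=34, E=74, F=42.
Attach a nonagonal bipyramid (V=11, E=27, F=18) along a 3-gon: merge 3 vertices and 3 edges, delete both glued faces → V=42, E=98, F=58.
Check: V − E + F = 42 − 98 + 58 = 2.

58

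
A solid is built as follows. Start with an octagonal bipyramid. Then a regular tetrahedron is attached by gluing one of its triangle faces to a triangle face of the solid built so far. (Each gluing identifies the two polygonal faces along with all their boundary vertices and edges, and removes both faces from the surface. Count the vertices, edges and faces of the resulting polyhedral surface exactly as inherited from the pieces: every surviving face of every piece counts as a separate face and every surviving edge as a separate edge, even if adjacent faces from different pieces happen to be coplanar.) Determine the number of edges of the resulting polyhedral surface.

27

An octagonal bipyramid: V=10, E=24, F=16.
Attach a regular tetrahedron (V=4, E=6, F=4) along a 3-gon: merge 3 vertices and 3 edges, delete both glued faces → V=11, E=27, F=18.
Check: V − E + F = 11 − 27 + 18 = 2.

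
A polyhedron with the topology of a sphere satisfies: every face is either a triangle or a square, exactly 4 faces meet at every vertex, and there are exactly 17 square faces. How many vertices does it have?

23

Let x be the number of triangles; then F = 17 + x.
Edge–face incidences: 2E = 4·17 + 3·x = 68 + 3x.
Every vertex has degree 4, so 4V = 2E.
Euler: V − E + F = 2 ⇒ (2E)/4 − E + (17 + x) = 2.
Multiply by 8: 2·(2E) − 4·(2E) + 8·(17 + x) = 16, i.e. 136 + 8x − 2·(68 + 3x) = 16.
Collecting terms: 2x = 16, so x = 8.
Then 2E = 68 + 3·8 = 92, so E = 46, V = 2E/4 = 23, F = 17 + 8 = 25.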